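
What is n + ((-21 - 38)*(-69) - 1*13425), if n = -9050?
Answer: -18404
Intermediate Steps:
n + ((-21 - 38)*(-69) - 1*13425) = -9050 + ((-21 - 38)*(-69) - 1*13425) = -9050 + (-59*(-69) - 13425) = -9050 + (4071 - 13425) = -9050 - 9354 = -18404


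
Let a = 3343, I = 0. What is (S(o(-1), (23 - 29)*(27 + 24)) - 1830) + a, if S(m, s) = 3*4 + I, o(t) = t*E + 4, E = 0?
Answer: 1525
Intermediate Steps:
o(t) = 4 (o(t) = t*0 + 4 = 0 + 4 = 4)
S(m, s) = 12 (S(m, s) = 3*4 + 0 = 12 + 0 = 12)
(S(o(-1), (23 - 29)*(27 + 24)) - 1830) + a = (12 - 1830) + 3343 = -1818 + 3343 = 1525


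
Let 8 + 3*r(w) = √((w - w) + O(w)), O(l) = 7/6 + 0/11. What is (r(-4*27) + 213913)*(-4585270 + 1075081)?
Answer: -750865699053 - 390021*√42/2 ≈ -7.5087e+11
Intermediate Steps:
O(l) = 7/6 (O(l) = 7*(⅙) + 0*(1/11) = 7/6 + 0 = 7/6)
r(w) = -8/3 + √42/18 (r(w) = -8/3 + √((w - w) + 7/6)/3 = -8/3 + √(0 + 7/6)/3 = -8/3 + √(7/6)/3 = -8/3 + (√42/6)/3 = -8/3 + √42/18)
(r(-4*27) + 213913)*(-4585270 + 1075081) = ((-8/3 + √42/18) + 213913)*(-4585270 + 1075081) = (641731/3 + √42/18)*(-3510189) = -750865699053 - 390021*√42/2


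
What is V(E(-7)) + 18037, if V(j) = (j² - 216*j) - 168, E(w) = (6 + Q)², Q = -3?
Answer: 16006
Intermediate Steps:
E(w) = 9 (E(w) = (6 - 3)² = 3² = 9)
V(j) = -168 + j² - 216*j
V(E(-7)) + 18037 = (-168 + 9² - 216*9) + 18037 = (-168 + 81 - 1944) + 18037 = -2031 + 18037 = 16006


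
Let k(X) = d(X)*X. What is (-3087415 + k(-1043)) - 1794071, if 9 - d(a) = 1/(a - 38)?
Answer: -5287034756/1081 ≈ -4.8909e+6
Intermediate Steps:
d(a) = 9 - 1/(-38 + a) (d(a) = 9 - 1/(a - 38) = 9 - 1/(-38 + a))
k(X) = X*(-343 + 9*X)/(-38 + X) (k(X) = ((-343 + 9*X)/(-38 + X))*X = X*(-343 + 9*X)/(-38 + X))
(-3087415 + k(-1043)) - 1794071 = (-3087415 - 1043*(-343 + 9*(-1043))/(-38 - 1043)) - 1794071 = (-3087415 - 1043*(-343 - 9387)/(-1081)) - 1794071 = (-3087415 - 1043*(-1/1081)*(-9730)) - 1794071 = (-3087415 - 10148390/1081) - 1794071 = -3347644005/1081 - 1794071 = -5287034756/1081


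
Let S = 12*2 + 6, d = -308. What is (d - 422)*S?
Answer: -21900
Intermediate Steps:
S = 30 (S = 24 + 6 = 30)
(d - 422)*S = (-308 - 422)*30 = -730*30 = -21900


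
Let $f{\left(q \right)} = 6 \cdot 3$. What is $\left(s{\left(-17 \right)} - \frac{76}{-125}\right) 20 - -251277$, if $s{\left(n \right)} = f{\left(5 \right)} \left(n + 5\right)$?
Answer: $\frac{6174229}{25} \approx 2.4697 \cdot 10^{5}$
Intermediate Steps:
$f{\left(q \right)} = 18$
$s{\left(n \right)} = 90 + 18 n$ ($s{\left(n \right)} = 18 \left(n + 5\right) = 18 \left(5 + n\right) = 90 + 18 n$)
$\left(s{\left(-17 \right)} - \frac{76}{-125}\right) 20 - -251277 = \left(\left(90 + 18 \left(-17\right)\right) - \frac{76}{-125}\right) 20 - -251277 = \left(\left(90 - 306\right) - - \frac{76}{125}\right) 20 + 251277 = \left(-216 + \frac{76}{125}\right) 20 + 251277 = \left(- \frac{26924}{125}\right) 20 + 251277 = - \frac{107696}{25} + 251277 = \frac{6174229}{25}$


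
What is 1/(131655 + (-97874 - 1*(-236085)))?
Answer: 1/269866 ≈ 3.7055e-6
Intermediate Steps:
1/(131655 + (-97874 - 1*(-236085))) = 1/(131655 + (-97874 + 236085)) = 1/(131655 + 138211) = 1/269866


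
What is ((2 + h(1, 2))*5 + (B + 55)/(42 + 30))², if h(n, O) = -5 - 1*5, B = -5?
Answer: 2002225/1296 ≈ 1544.9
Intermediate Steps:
h(n, O) = -10 (h(n, O) = -5 - 5 = -10)
((2 + h(1, 2))*5 + (B + 55)/(42 + 30))² = ((2 - 10)*5 + (-5 + 55)/(42 + 30))² = (-8*5 + 50/72)² = (-40 + 50*(1/72))² = (-40 + 25/36)² = (-1415/36)² = 2002225/1296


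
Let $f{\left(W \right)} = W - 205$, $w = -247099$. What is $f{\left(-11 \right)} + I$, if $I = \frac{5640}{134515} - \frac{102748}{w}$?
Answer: $- \frac{1432861192636}{6647704397} \approx -215.54$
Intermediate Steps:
$f{\left(W \right)} = -205 + W$
$I = \frac{3042957116}{6647704397}$ ($I = \frac{5640}{134515} - \frac{102748}{-247099} = 5640 \cdot \frac{1}{134515} - - \frac{102748}{247099} = \frac{1128}{26903} + \frac{102748}{247099} = \frac{3042957116}{6647704397} \approx 0.45775$)
$f{\left(-11 \right)} + I = \left(-205 - 11\right) + \frac{3042957116}{6647704397} = -216 + \frac{3042957116}{6647704397} = - \frac{1432861192636}{6647704397}$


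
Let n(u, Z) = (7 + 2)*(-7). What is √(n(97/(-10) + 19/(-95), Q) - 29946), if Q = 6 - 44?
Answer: I*√30009 ≈ 173.23*I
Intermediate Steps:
Q = -38
n(u, Z) = -63 (n(u, Z) = 9*(-7) = -63)
√(n(97/(-10) + 19/(-95), Q) - 29946) = √(-63 - 29946) = √(-30009) = I*√30009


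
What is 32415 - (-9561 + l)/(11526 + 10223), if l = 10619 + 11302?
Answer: 704981475/21749 ≈ 32414.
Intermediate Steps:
l = 21921
32415 - (-9561 + l)/(11526 + 10223) = 32415 - (-9561 + 21921)/(11526 + 10223) = 32415 - 12360/21749 = 704981475/21749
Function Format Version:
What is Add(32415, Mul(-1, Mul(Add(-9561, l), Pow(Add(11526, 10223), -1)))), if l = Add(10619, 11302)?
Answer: Rational(704981475, 21749) ≈ 32414.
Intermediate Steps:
l = 21921
Add(32415, Mul(-1, Mul(Add(-9561, l), Pow(Add(11526, 10223), -1)))) = Add(32415, Mul(-1, Mul(Add(-9561, 21921), Pow(Add(11526, 10223), -1)))) = Add(32415, Mul(-1, Mul(12360, Pow(21749, -1)))) = Add(32415, Mul(-1, Mul(12360, Rational(1, 21749)))) = Add(32415, Mul(-1, Rational(12360, 21749))) = Add(32415, Rational(-12360, 21749)) = Rational(704981475, 21749)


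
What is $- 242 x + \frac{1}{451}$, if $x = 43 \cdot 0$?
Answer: $\frac{1}{451} \approx 0.0022173$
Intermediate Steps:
$x = 0$
$- 242 x + \frac{1}{451} = \left(-242\right) 0 + \frac{1}{451} = 0 + \frac{1}{451} = \frac{1}{451}$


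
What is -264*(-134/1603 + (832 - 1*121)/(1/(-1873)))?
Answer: 563566091352/1603 ≈ 3.5157e+8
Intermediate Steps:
-264*(-134/1603 + (832 - 1*121)/(1/(-1873))) = -264*(-134*1/1603 + (832 - 121)/(-1/1873)) = -264*(-134/1603 + 711*(-1873)) = -264*(-134/1603 - 1331703) = -264*(-2134720043/1603) = 563566091352/1603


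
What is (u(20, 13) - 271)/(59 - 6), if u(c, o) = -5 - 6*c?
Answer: -396/53 ≈ -7.4717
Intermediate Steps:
u(c, o) = -5 - 6*c
(u(20, 13) - 271)/(59 - 6) = ((-5 - 6*20) - 271)/(59 - 6) = ((-5 - 120) - 271)/53 = (-125 - 271)*(1/53) = -396*1/53 = -396/53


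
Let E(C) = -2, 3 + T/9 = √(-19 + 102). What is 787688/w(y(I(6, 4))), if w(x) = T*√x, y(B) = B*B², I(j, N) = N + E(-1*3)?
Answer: 98461*√2/111 + 98461*√166/333 ≈ 5064.0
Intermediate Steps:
T = -27 + 9*√83 (T = -27 + 9*√(-19 + 102) = -27 + 9*√83 ≈ 54.994)
I(j, N) = -2 + N (I(j, N) = N - 2 = -2 + N)
y(B) = B³
w(x) = √x*(-27 + 9*√83) (w(x) = (-27 + 9*√83)*√x = √x*(-27 + 9*√83))
787688/w(y(I(6, 4))) = 787688/((9*√((-2 + 4)³)*(-3 + √83))) = 787688/((9*√(2³)*(-3 + √83))) = 787688/((9*√8*(-3 + √83))) = 787688/((9*(2*√2)*(-3 + √83))) = 787688/((18*√2*(-3 + √83))) = 787688*(√2/(36*(-3 + √83))) = 196922*√2/(9*(-3 + √83))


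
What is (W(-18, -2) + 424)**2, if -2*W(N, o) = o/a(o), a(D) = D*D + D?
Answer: 720801/4 ≈ 1.8020e+5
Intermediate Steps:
a(D) = D + D**2 (a(D) = D**2 + D = D + D**2)
W(N, o) = -1/(2*(1 + o)) (W(N, o) = -o/(2*(o*(1 + o))) = -o*1/(o*(1 + o))/2 = -1/(2*(1 + o)))
(W(-18, -2) + 424)**2 = (-1/(2 + 2*(-2)) + 424)**2 = (-1/(2 - 4) + 424)**2 = (-1/(-2) + 424)**2 = (-1*(-1/2) + 424)**2 = (1/2 + 424)**2 = (849/2)**2 = 720801/4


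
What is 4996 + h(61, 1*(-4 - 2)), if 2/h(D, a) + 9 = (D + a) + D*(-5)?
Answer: 1293962/259 ≈ 4996.0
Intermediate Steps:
h(D, a) = 2/(-9 + a - 4*D) (h(D, a) = 2/(-9 + ((D + a) + D*(-5))) = 2/(-9 + ((D + a) - 5*D)) = 2/(-9 + (a - 4*D)) = 2/(-9 + a - 4*D))
4996 + h(61, 1*(-4 - 2)) = 4996 + 2/(-9 + 1*(-4 - 2) - 4*61) = 4996 + 2/(-9 + 1*(-6) - 244) = 4996 + 2/(-9 - 6 - 244) = 4996 + 2/(-259) = 4996 + 2*(-1/259) = 4996 - 2/259 = 1293962/259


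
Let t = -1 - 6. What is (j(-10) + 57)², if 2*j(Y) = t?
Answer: 11449/4 ≈ 2862.3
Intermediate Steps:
t = -7
j(Y) = -7/2 (j(Y) = (½)*(-7) = -7/2)
(j(-10) + 57)² = (-7/2 + 57)² = (107/2)² = 11449/4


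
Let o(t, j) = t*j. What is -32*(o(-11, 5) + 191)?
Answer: -4352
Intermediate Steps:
o(t, j) = j*t
-32*(o(-11, 5) + 191) = -32*(5*(-11) + 191) = -32*(-55 + 191) = -32*136 = -4352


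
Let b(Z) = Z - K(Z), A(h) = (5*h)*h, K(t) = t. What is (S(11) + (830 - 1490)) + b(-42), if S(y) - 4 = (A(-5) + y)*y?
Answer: 840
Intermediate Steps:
A(h) = 5*h**2
b(Z) = 0 (b(Z) = Z - Z = 0)
S(y) = 4 + y*(125 + y) (S(y) = 4 + (5*(-5)**2 + y)*y = 4 + (5*25 + y)*y = 4 + (125 + y)*y = 4 + y*(125 + y))
(S(11) + (830 - 1490)) + b(-42) = ((4 + 11**2 + 125*11) + (830 - 1490)) + 0 = ((4 + 121 + 1375) - 660) + 0 = (1500 - 660) + 0 = 840 + 0 = 840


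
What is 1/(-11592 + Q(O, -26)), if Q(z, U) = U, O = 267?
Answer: -1/11618 ≈ -8.6073e-5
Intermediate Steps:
1/(-11592 + Q(O, -26)) = 1/(-11592 - 26) = 1/(-11618) = -1/11618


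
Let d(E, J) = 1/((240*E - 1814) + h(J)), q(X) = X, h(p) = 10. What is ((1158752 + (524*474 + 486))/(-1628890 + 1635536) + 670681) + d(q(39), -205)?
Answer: 16845170877443/25108588 ≈ 6.7089e+5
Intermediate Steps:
d(E, J) = 1/(-1804 + 240*E) (d(E, J) = 1/((240*E - 1814) + 10) = 1/((-1814 + 240*E) + 10) = 1/(-1804 + 240*E))
((1158752 + (524*474 + 486))/(-1628890 + 1635536) + 670681) + d(q(39), -205) = ((1158752 + (524*474 + 486))/(-1628890 + 1635536) + 670681) + 1/(4*(-451 + 60*39)) = ((1158752 + (248376 + 486))/6646 + 670681) + 1/(4*(-451 + 2340)) = ((1158752 + 248862)*(1/6646) + 670681) + (¼)/1889 = (1407614*(1/6646) + 670681) + (¼)*(1/1889) = (703807/3323 + 670681) + 1/7556 = 2229376770/3323 + 1/7556 = 16845170877443/25108588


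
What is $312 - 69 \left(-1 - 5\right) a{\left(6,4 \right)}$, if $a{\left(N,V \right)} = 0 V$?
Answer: $312$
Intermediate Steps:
$a{\left(N,V \right)} = 0$
$312 - 69 \left(-1 - 5\right) a{\left(6,4 \right)} = 312 - 69 \left(-1 - 5\right) 0 = 312 - 69 \left(\left(-6\right) 0\right) = 312 - 0 = 312 + 0 = 312$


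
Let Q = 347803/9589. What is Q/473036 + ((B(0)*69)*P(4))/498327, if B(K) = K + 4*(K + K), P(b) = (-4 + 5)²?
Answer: 347803/4535942204 ≈ 7.6677e-5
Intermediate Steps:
P(b) = 1 (P(b) = 1² = 1)
Q = 347803/9589 (Q = 347803*(1/9589) = 347803/9589 ≈ 36.271)
B(K) = 9*K (B(K) = K + 4*(2*K) = K + 8*K = 9*K)
Q/473036 + ((B(0)*69)*P(4))/498327 = (347803/9589)/473036 + (((9*0)*69)*1)/498327 = (347803/9589)*(1/473036) + ((0*69)*1)*(1/498327) = 347803/4535942204 + (0*1)*(1/498327) = 347803/4535942204 + 0*(1/498327) = 347803/4535942204 + 0 = 347803/4535942204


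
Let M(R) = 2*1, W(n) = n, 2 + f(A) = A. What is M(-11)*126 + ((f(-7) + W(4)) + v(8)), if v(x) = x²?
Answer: 311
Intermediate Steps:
f(A) = -2 + A
M(R) = 2
M(-11)*126 + ((f(-7) + W(4)) + v(8)) = 2*126 + (((-2 - 7) + 4) + 8²) = 252 + ((-9 + 4) + 64) = 252 + (-5 + 64) = 252 + 59 = 311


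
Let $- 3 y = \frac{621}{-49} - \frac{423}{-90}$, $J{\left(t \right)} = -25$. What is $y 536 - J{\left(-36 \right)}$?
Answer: $\frac{1065451}{735} \approx 1449.6$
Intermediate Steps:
$y = \frac{3907}{1470}$ ($y = - \frac{\frac{621}{-49} - \frac{423}{-90}}{3} = - \frac{621 \left(- \frac{1}{49}\right) - - \frac{47}{10}}{3} = - \frac{- \frac{621}{49} + \frac{47}{10}}{3} = \left(- \frac{1}{3}\right) \left(- \frac{3907}{490}\right) = \frac{3907}{1470} \approx 2.6578$)
$y 536 - J{\left(-36 \right)} = \frac{3907}{1470} \cdot 536 - -25 = \frac{1047076}{735} + 25 = \frac{1065451}{735}$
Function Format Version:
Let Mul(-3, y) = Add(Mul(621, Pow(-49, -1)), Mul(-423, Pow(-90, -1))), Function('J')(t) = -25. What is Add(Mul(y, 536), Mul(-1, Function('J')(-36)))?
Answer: Rational(1065451, 735) ≈ 1449.6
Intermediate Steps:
y = Rational(3907, 1470) (y = Mul(Rational(-1, 3), Add(Mul(621, Pow(-49, -1)), Mul(-423, Pow(-90, -1)))) = Mul(Rational(-1, 3), Add(Mul(621, Rational(-1, 49)), Mul(-423, Rational(-1, 90)))) = Mul(Rational(-1, 3), Add(Rational(-621, 49), Rational(47, 10))) = Mul(Rational(-1, 3), Rational(-3907, 490)) = Rational(3907, 1470) ≈ 2.6578)
Add(Mul(y, 536), Mul(-1, Function('J')(-36))) = Add(Mul(Rational(3907, 1470), 536), Mul(-1, -25)) = Add(Rational(1047076, 735), 25) = Rational(1065451, 735)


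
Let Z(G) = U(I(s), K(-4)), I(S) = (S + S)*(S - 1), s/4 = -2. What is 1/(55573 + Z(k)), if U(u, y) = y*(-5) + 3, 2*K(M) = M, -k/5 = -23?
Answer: 1/55586 ≈ 1.7990e-5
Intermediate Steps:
k = 115 (k = -5*(-23) = 115)
K(M) = M/2
s = -8 (s = 4*(-2) = -8)
I(S) = 2*S*(-1 + S) (I(S) = (2*S)*(-1 + S) = 2*S*(-1 + S))
U(u, y) = 3 - 5*y (U(u, y) = -5*y + 3 = 3 - 5*y)
Z(G) = 13 (Z(G) = 3 - 5*(-4)/2 = 3 - 5*(-2) = 3 + 10 = 13)
1/(55573 + Z(k)) = 1/(55573 + 13) = 1/55586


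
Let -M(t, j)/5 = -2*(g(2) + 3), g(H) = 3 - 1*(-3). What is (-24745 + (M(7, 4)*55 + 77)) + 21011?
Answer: 1293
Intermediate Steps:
g(H) = 6 (g(H) = 3 + 3 = 6)
M(t, j) = 90 (M(t, j) = -(-10)*(6 + 3) = -(-10)*9 = -5*(-18) = 90)
(-24745 + (M(7, 4)*55 + 77)) + 21011 = (-24745 + (90*55 + 77)) + 21011 = (-24745 + (4950 + 77)) + 21011 = (-24745 + 5027) + 21011 = -19718 + 21011 = 1293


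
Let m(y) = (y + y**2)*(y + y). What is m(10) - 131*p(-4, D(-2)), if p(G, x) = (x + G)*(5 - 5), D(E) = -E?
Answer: 2200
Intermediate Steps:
m(y) = 2*y*(y + y**2) (m(y) = (y + y**2)*(2*y) = 2*y*(y + y**2))
p(G, x) = 0 (p(G, x) = (G + x)*0 = 0)
m(10) - 131*p(-4, D(-2)) = 2*10**2*(1 + 10) - 131*0 = 2*100*11 + 0 = 2200 + 0 = 2200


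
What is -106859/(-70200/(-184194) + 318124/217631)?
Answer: -79325639639919/1368041264 ≈ -57985.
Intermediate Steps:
-106859/(-70200/(-184194) + 318124/217631) = -106859/(-70200*(-1/184194) + 318124*(1/217631)) = -106859/(1300/3411 + 318124/217631) = -106859/1368041264/742339341 = -106859*742339341/1368041264 = -79325639639919/1368041264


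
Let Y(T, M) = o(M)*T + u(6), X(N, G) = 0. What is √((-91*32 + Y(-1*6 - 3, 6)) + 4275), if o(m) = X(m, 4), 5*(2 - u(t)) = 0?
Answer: √1365 ≈ 36.946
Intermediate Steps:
u(t) = 2 (u(t) = 2 - ⅕*0 = 2 + 0 = 2)
o(m) = 0
Y(T, M) = 2 (Y(T, M) = 0*T + 2 = 0 + 2 = 2)
√((-91*32 + Y(-1*6 - 3, 6)) + 4275) = √((-91*32 + 2) + 4275) = √((-2912 + 2) + 4275) = √(-2910 + 4275) = √1365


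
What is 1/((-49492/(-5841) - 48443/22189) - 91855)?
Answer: -129605949/11904139222970 ≈ -1.0887e-5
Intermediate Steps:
1/((-49492/(-5841) - 48443/22189) - 91855) = 1/((-49492*(-1/5841) - 48443*1/22189) - 91855) = 1/((49492/5841 - 48443/22189) - 91855) = 1/(815222425/129605949 - 91855) = 1/(-11904139222970/129605949) = -129605949/11904139222970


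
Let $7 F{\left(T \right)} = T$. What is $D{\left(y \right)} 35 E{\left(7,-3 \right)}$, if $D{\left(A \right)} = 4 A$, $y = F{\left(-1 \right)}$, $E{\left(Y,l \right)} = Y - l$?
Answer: $-200$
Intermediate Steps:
$F{\left(T \right)} = \frac{T}{7}$
$y = - \frac{1}{7}$ ($y = \frac{1}{7} \left(-1\right) = - \frac{1}{7} \approx -0.14286$)
$D{\left(y \right)} 35 E{\left(7,-3 \right)} = 4 \left(- \frac{1}{7}\right) 35 \left(7 - -3\right) = \left(- \frac{4}{7}\right) 35 \left(7 + 3\right) = \left(-20\right) 10 = -200$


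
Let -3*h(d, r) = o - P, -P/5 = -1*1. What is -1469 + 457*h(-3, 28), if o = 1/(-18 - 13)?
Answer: -21775/31 ≈ -702.42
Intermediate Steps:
P = 5 (P = -(-5) = -5*(-1) = 5)
o = -1/31 (o = 1/(-31) = -1/31 ≈ -0.032258)
h(d, r) = 52/31 (h(d, r) = -(-1/31 - 1*5)/3 = -(-1/31 - 5)/3 = -1/3*(-156/31) = 52/31)
-1469 + 457*h(-3, 28) = -1469 + 457*(52/31) = -1469 + 23764/31 = -21775/31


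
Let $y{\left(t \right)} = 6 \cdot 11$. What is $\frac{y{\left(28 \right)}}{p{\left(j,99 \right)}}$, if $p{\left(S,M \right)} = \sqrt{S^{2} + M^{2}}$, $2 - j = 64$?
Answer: $\frac{66 \sqrt{13645}}{13645} \approx 0.56501$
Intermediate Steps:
$j = -62$ ($j = 2 - 64 = -62$)
$y{\left(t \right)} = 66$
$p{\left(S,M \right)} = \sqrt{M^{2} + S^{2}}$
$\frac{y{\left(28 \right)}}{p{\left(j,99 \right)}} = \frac{66}{\sqrt{99^{2} + \left(-62\right)^{2}}} = \frac{66}{\sqrt{9801 + 3844}} = \frac{66}{\sqrt{13645}} = 66 \frac{\sqrt{13645}}{13645} = \frac{66 \sqrt{13645}}{13645}$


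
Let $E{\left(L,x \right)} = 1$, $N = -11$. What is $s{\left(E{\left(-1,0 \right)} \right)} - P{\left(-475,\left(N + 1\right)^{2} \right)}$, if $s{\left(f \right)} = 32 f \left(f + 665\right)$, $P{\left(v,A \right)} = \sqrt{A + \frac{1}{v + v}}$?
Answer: $21312 - \frac{\sqrt{3609962}}{190} \approx 21302.0$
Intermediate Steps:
$P{\left(v,A \right)} = \sqrt{A + \frac{1}{2 v}}$
$s{\left(f \right)} = 32 f \left(665 + f\right)$
$s{\left(E{\left(-1,0 \right)} \right)} - P{\left(-475,\left(N + 1\right)^{2} \right)} = 32 \cdot 1 \left(665 + 1\right) - \frac{\sqrt{\frac{2}{-475} + 4 \left(-11 + 1\right)^{2}}}{2} = 32 \cdot 1 \cdot 666 - \frac{\sqrt{2 \left(- \frac{1}{475}\right) + 4 \left(-10\right)^{2}}}{2} = 21312 - \frac{\sqrt{- \frac{2}{475} + 4 \cdot 100}}{2} = 21312 - \frac{\sqrt{- \frac{2}{475} + 400}}{2} = 21312 - \frac{\sqrt{\frac{189998}{475}}}{2} = 21312 - \frac{\frac{1}{95} \sqrt{3609962}}{2} = 21312 - \frac{\sqrt{3609962}}{190}$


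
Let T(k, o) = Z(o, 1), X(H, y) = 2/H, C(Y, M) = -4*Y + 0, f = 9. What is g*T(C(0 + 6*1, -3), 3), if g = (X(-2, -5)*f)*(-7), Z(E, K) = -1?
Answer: -63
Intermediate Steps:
C(Y, M) = -4*Y
T(k, o) = -1
g = 63 (g = ((2/(-2))*9)*(-7) = ((2*(-½))*9)*(-7) = -1*9*(-7) = -9*(-7) = 63)
g*T(C(0 + 6*1, -3), 3) = 63*(-1) = -63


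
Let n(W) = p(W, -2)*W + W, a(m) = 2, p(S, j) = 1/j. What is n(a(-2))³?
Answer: 1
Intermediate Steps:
n(W) = W/2 (n(W) = W/(-2) + W = -W/2 + W = W/2)
n(a(-2))³ = ((½)*2)³ = 1³ = 1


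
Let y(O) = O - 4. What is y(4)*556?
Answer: 0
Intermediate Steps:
y(O) = -4 + O
y(4)*556 = (-4 + 4)*556 = 0*556 = 0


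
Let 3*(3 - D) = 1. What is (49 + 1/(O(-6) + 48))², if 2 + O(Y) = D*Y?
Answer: 2163841/900 ≈ 2404.3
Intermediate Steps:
D = 8/3 (D = 3 - ⅓*1 = 3 - ⅓ = 8/3 ≈ 2.6667)
O(Y) = -2 + 8*Y/3
(49 + 1/(O(-6) + 48))² = (49 + 1/((-2 + (8/3)*(-6)) + 48))² = (49 + 1/((-2 - 16) + 48))² = (49 + 1/(-18 + 48))² = (49 + 1/30)² = (1471/30)² = 2163841/900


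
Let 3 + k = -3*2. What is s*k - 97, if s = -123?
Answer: 1010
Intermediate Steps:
k = -9 (k = -3 - 3*2 = -3 - 6 = -9)
s*k - 97 = -123*(-9) - 97 = 1107 - 97 = 1010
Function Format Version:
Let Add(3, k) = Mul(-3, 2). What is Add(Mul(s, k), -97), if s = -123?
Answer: 1010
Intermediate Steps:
k = -9 (k = Add(-3, Mul(-3, 2)) = Add(-3, -6) = -9)
Add(Mul(s, k), -97) = Add(Mul(-123, -9), -97) = Add(1107, -97) = 1010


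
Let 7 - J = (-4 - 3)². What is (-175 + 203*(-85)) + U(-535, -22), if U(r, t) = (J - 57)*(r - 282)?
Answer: 63453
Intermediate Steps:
J = -42 (J = 7 - (-4 - 3)² = 7 - 1*(-7)² = 7 - 1*49 = 7 - 49 = -42)
U(r, t) = 27918 - 99*r (U(r, t) = (-42 - 57)*(r - 282) = -99*(-282 + r) = 27918 - 99*r)
(-175 + 203*(-85)) + U(-535, -22) = (-175 + 203*(-85)) + (27918 - 99*(-535)) = (-175 - 17255) + (27918 + 52965) = -17430 + 80883 = 63453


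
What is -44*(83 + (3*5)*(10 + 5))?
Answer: -13552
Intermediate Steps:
-44*(83 + (3*5)*(10 + 5)) = -44*(83 + 15*15) = -44*(83 + 225) = -44*308 = -13552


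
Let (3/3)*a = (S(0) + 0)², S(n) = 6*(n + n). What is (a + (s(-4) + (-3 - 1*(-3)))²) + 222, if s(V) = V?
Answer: 238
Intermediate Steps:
S(n) = 12*n (S(n) = 6*(2*n) = 12*n)
a = 0 (a = (12*0 + 0)² = (0 + 0)² = 0² = 0)
(a + (s(-4) + (-3 - 1*(-3)))²) + 222 = (0 + (-4 + (-3 - 1*(-3)))²) + 222 = (0 + (-4 + (-3 + 3))²) + 222 = (0 + (-4 + 0)²) + 222 = (0 + (-4)²) + 222 = (0 + 16) + 222 = 16 + 222 = 238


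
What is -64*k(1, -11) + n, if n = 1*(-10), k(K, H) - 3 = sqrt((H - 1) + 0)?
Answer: -202 - 128*I*sqrt(3) ≈ -202.0 - 221.7*I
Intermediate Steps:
k(K, H) = 3 + sqrt(-1 + H) (k(K, H) = 3 + sqrt((H - 1) + 0) = 3 + sqrt((-1 + H) + 0) = 3 + sqrt(-1 + H))
n = -10
-64*k(1, -11) + n = -64*(3 + sqrt(-1 - 11)) - 10 = -64*(3 + sqrt(-12)) - 10 = -64*(3 + 2*I*sqrt(3)) - 10 = (-192 - 128*I*sqrt(3)) - 10 = -202 - 128*I*sqrt(3)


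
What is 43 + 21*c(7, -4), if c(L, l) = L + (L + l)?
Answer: 253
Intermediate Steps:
c(L, l) = l + 2*L
43 + 21*c(7, -4) = 43 + 21*(-4 + 2*7) = 43 + 21*(-4 + 14) = 43 + 21*10 = 43 + 210 = 253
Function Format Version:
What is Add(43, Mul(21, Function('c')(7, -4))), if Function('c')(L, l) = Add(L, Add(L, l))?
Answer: 253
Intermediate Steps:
Function('c')(L, l) = Add(l, Mul(2, L))
Add(43, Mul(21, Function('c')(7, -4))) = Add(43, Mul(21, Add(-4, Mul(2, 7)))) = Add(43, Mul(21, Add(-4, 14))) = Add(43, Mul(21, 10)) = Add(43, 210) = 253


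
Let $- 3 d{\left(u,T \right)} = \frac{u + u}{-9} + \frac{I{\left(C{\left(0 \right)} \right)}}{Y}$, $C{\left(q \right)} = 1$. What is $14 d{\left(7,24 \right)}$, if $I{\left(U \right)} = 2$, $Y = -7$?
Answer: $\frac{232}{27} \approx 8.5926$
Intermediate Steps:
$d{\left(u,T \right)} = \frac{2}{21} + \frac{2 u}{27}$ ($d{\left(u,T \right)} = - \frac{\frac{u + u}{-9} + \frac{2}{-7}}{3} = - \frac{2 u \left(- \frac{1}{9}\right) + 2 \left(- \frac{1}{7}\right)}{3} = - \frac{- \frac{2 u}{9} - \frac{2}{7}}{3} = - \frac{- \frac{2}{7} - \frac{2 u}{9}}{3} = \frac{2}{21} + \frac{2 u}{27}$)
$14 d{\left(7,24 \right)} = 14 \left(\frac{2}{21} + \frac{2}{27} \cdot 7\right) = 14 \left(\frac{2}{21} + \frac{14}{27}\right) = 14 \cdot \frac{116}{189} = \frac{232}{27}$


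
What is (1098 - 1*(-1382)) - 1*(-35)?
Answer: 2515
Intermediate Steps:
(1098 - 1*(-1382)) - 1*(-35) = (1098 + 1382) + 35 = 2480 + 35 = 2515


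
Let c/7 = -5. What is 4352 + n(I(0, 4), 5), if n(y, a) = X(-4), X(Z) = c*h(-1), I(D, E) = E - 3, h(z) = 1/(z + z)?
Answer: 8739/2 ≈ 4369.5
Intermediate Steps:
c = -35 (c = 7*(-5) = -35)
h(z) = 1/(2*z)
I(D, E) = -3 + E
X(Z) = 35/2 (X(Z) = -35/(2*(-1)) = -35*(-1)/2 = -35*(-½) = 35/2)
n(y, a) = 35/2
4352 + n(I(0, 4), 5) = 4352 + 35/2 = 8739/2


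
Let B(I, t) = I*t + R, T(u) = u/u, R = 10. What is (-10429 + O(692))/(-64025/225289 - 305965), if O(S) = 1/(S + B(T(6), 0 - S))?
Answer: 7831721507/229768709700 ≈ 0.034085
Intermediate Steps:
T(u) = 1
B(I, t) = 10 + I*t (B(I, t) = I*t + 10 = 10 + I*t)
O(S) = ⅒ (O(S) = 1/(S + (10 + 1*(0 - S))) = 1/(S + (10 + 1*(-S))) = 1/(S + (10 - S)) = 1/10 = ⅒)
(-10429 + O(692))/(-64025/225289 - 305965) = (-10429 + ⅒)/(-64025/225289 - 305965) = -104289/(10*(-64025*1/225289 - 305965)) = -104289/(10*(-64025/225289 - 305965)) = -104289/(10*(-68930612910/225289)) = -104289/10*(-225289/68930612910) = 7831721507/229768709700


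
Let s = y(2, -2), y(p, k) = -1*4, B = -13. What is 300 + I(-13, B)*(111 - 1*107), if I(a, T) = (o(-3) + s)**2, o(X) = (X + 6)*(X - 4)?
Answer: 2800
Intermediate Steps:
o(X) = (-4 + X)*(6 + X) (o(X) = (6 + X)*(-4 + X) = (-4 + X)*(6 + X))
y(p, k) = -4
s = -4
I(a, T) = 625 (I(a, T) = ((-24 + (-3)**2 + 2*(-3)) - 4)**2 = ((-24 + 9 - 6) - 4)**2 = (-21 - 4)**2 = (-25)**2 = 625)
300 + I(-13, B)*(111 - 1*107) = 300 + 625*(111 - 1*107) = 300 + 625*(111 - 107) = 300 + 625*4 = 300 + 2500 = 2800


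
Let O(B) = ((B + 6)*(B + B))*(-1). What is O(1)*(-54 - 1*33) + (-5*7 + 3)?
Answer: 1186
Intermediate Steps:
O(B) = -2*B*(6 + B) (O(B) = ((6 + B)*(2*B))*(-1) = (2*B*(6 + B))*(-1) = -2*B*(6 + B))
O(1)*(-54 - 1*33) + (-5*7 + 3) = (-2*1*(6 + 1))*(-54 - 1*33) + (-5*7 + 3) = (-2*1*7)*(-54 - 33) + (-35 + 3) = -14*(-87) - 32 = 1218 - 32 = 1186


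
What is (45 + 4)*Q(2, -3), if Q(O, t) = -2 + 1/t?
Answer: -343/3 ≈ -114.33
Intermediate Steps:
(45 + 4)*Q(2, -3) = (45 + 4)*(-2 + 1/(-3)) = 49*(-2 - 1/3) = 49*(-7/3) = -343/3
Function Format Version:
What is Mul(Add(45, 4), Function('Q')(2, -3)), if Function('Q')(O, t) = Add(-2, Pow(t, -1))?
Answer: Rational(-343, 3) ≈ -114.33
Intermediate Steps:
Mul(Add(45, 4), Function('Q')(2, -3)) = Mul(Add(45, 4), Add(-2, Pow(-3, -1))) = Mul(49, Add(-2, Rational(-1, 3))) = Mul(49, Rational(-7, 3)) = Rational(-343, 3)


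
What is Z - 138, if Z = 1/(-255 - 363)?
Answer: -85285/618 ≈ -138.00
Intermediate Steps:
Z = -1/618 (Z = 1/(-618) = -1/618 ≈ -0.0016181)
Z - 138 = -1/618 - 138 = -85285/618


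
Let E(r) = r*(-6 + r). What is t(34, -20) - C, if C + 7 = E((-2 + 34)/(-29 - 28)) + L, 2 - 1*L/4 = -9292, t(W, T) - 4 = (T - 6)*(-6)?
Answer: -120254209/3249 ≈ -37013.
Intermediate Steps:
t(W, T) = 40 - 6*T (t(W, T) = 4 + (T - 6)*(-6) = 4 + (-6 + T)*(-6) = 4 + (36 - 6*T) = 40 - 6*T)
L = 37176 (L = 8 - 4*(-9292) = 8 + 37168 = 37176)
C = 120774049/3249 (C = -7 + (((-2 + 34)/(-29 - 28))*(-6 + (-2 + 34)/(-29 - 28)) + 37176) = -7 + ((32/(-57))*(-6 + 32/(-57)) + 37176) = -7 + ((32*(-1/57))*(-6 + 32*(-1/57)) + 37176) = -7 + (-32*(-6 - 32/57)/57 + 37176) = -7 + (-32/57*(-374/57) + 37176) = -7 + (11968/3249 + 37176) = -7 + 120796792/3249 = 120774049/3249 ≈ 37173.)
t(34, -20) - C = (40 - 6*(-20)) - 1*120774049/3249 = (40 + 120) - 120774049/3249 = 160 - 120774049/3249 = -120254209/3249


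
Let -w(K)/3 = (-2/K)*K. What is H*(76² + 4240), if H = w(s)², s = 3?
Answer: 360576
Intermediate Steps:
w(K) = 6 (w(K) = -3*(-2/K)*K = -3*(-2) = 6)
H = 36 (H = 6² = 36)
H*(76² + 4240) = 36*(76² + 4240) = 36*(5776 + 4240) = 36*10016 = 360576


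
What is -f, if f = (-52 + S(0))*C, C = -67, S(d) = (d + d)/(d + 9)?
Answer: -3484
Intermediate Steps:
S(d) = 2*d/(9 + d) (S(d) = (2*d)/(9 + d) = 2*d/(9 + d))
f = 3484 (f = (-52 + 2*0/(9 + 0))*(-67) = (-52 + 2*0/9)*(-67) = (-52 + 2*0*(1/9))*(-67) = (-52 + 0)*(-67) = -52*(-67) = 3484)
-f = -1*3484 = -3484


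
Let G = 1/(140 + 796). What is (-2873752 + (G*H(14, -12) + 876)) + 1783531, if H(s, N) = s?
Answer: -509813453/468 ≈ -1.0893e+6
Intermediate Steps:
G = 1/936 ≈ 0.0010684
(-2873752 + (G*H(14, -12) + 876)) + 1783531 = (-2873752 + ((1/936)*14 + 876)) + 1783531 = (-2873752 + (7/468 + 876)) + 1783531 = (-2873752 + 409975/468) + 1783531 = -1344505961/468 + 1783531 = -509813453/468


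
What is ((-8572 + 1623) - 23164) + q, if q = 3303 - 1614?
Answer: -28424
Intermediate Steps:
q = 1689
((-8572 + 1623) - 23164) + q = ((-8572 + 1623) - 23164) + 1689 = (-6949 - 23164) + 1689 = -30113 + 1689 = -28424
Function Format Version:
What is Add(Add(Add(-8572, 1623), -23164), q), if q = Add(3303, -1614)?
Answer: -28424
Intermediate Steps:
q = 1689
Add(Add(Add(-8572, 1623), -23164), q) = Add(Add(Add(-8572, 1623), -23164), 1689) = Add(Add(-6949, -23164), 1689) = Add(-30113, 1689) = -28424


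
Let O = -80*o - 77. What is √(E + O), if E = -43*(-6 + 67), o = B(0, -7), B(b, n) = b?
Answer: 30*I*√3 ≈ 51.962*I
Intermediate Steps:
o = 0
E = -2623 (E = -43*61 = -2623)
O = -77 (O = -80*0 - 77 = 0 - 77 = -77)
√(E + O) = √(-2623 - 77) = √(-2700) = 30*I*√3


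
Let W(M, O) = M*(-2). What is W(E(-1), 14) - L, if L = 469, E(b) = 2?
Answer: -473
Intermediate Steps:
W(M, O) = -2*M
W(E(-1), 14) - L = -2*2 - 1*469 = -4 - 469 = -473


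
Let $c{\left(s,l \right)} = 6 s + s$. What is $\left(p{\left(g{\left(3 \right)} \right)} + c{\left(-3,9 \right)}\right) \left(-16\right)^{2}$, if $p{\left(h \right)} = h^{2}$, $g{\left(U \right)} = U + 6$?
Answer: $15360$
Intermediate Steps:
$g{\left(U \right)} = 6 + U$
$c{\left(s,l \right)} = 7 s$
$\left(p{\left(g{\left(3 \right)} \right)} + c{\left(-3,9 \right)}\right) \left(-16\right)^{2} = \left(\left(6 + 3\right)^{2} + 7 \left(-3\right)\right) \left(-16\right)^{2} = \left(9^{2} - 21\right) 256 = \left(81 - 21\right) 256 = 60 \cdot 256 = 15360$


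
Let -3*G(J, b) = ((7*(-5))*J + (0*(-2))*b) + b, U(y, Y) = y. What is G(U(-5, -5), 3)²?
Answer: 31684/9 ≈ 3520.4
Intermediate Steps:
G(J, b) = -b/3 + 35*J/3 (G(J, b) = -(((7*(-5))*J + (0*(-2))*b) + b)/3 = -((-35*J + 0*b) + b)/3 = -((-35*J + 0) + b)/3 = -(-35*J + b)/3 = -(b - 35*J)/3 = -b/3 + 35*J/3)
G(U(-5, -5), 3)² = (-⅓*3 + (35/3)*(-5))² = (-1 - 175/3)² = (-178/3)² = 31684/9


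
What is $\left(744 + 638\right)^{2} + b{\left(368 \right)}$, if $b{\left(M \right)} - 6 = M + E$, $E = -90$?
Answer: $1910208$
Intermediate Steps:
$b{\left(M \right)} = -84 + M$ ($b{\left(M \right)} = 6 + \left(M - 90\right) = 6 + \left(-90 + M\right) = -84 + M$)
$\left(744 + 638\right)^{2} + b{\left(368 \right)} = \left(744 + 638\right)^{2} + \left(-84 + 368\right) = 1382^{2} + 284 = 1909924 + 284 = 1910208$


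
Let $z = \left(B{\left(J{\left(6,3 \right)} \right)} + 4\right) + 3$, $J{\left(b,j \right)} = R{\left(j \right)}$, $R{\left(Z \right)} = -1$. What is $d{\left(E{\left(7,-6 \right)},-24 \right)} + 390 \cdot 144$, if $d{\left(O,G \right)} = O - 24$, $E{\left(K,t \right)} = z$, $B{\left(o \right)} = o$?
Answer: $56142$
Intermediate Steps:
$J{\left(b,j \right)} = -1$
$z = 6$ ($z = \left(-1 + 4\right) + 3 = 3 + 3 = 6$)
$E{\left(K,t \right)} = 6$
$d{\left(O,G \right)} = -24 + O$
$d{\left(E{\left(7,-6 \right)},-24 \right)} + 390 \cdot 144 = \left(-24 + 6\right) + 390 \cdot 144 = -18 + 56160 = 56142$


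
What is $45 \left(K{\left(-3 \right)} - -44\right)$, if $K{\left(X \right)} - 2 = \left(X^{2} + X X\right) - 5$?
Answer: $2655$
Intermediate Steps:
$K{\left(X \right)} = -3 + 2 X^{2}$ ($K{\left(X \right)} = 2 - \left(5 - X^{2} - X X\right) = 2 + \left(\left(X^{2} + X^{2}\right) - 5\right) = 2 + \left(2 X^{2} - 5\right) = 2 + \left(-5 + 2 X^{2}\right) = -3 + 2 X^{2}$)
$45 \left(K{\left(-3 \right)} - -44\right) = 45 \left(\left(-3 + 2 \left(-3\right)^{2}\right) - -44\right) = 45 \left(\left(-3 + 2 \cdot 9\right) + 44\right) = 45 \left(\left(-3 + 18\right) + 44\right) = 45 \left(15 + 44\right) = 45 \cdot 59 = 2655$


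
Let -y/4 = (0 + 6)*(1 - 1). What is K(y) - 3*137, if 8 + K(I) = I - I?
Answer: -419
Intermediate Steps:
y = 0 (y = -4*(0 + 6)*(1 - 1) = -24*0 = -4*0 = 0)
K(I) = -8 (K(I) = -8 + (I - I) = -8 + 0 = -8)
K(y) - 3*137 = -8 - 3*137 = -8 - 411 = -419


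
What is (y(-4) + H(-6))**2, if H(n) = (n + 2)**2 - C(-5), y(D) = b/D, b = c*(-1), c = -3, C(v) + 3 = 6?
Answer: 2401/16 ≈ 150.06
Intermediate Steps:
C(v) = 3 (C(v) = -3 + 6 = 3)
b = 3 (b = -3*(-1) = 3)
y(D) = 3/D
H(n) = -3 + (2 + n)**2 (H(n) = (n + 2)**2 - 1*3 = (2 + n)**2 - 3 = -3 + (2 + n)**2)
(y(-4) + H(-6))**2 = (3/(-4) + (-3 + (2 - 6)**2))**2 = (3*(-1/4) + (-3 + (-4)**2))**2 = (-3/4 + (-3 + 16))**2 = (-3/4 + 13)**2 = (49/4)**2 = 2401/16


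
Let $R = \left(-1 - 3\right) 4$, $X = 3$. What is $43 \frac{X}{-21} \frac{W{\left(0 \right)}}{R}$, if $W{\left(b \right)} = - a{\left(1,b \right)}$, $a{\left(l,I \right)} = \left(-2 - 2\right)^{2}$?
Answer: $- \frac{43}{7} \approx -6.1429$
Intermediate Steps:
$a{\left(l,I \right)} = 16$ ($a{\left(l,I \right)} = \left(-4\right)^{2} = 16$)
$W{\left(b \right)} = -16$ ($W{\left(b \right)} = \left(-1\right) 16 = -16$)
$R = -16$ ($R = \left(-4\right) 4 = -16$)
$43 \frac{X}{-21} \frac{W{\left(0 \right)}}{R} = 43 \frac{3}{-21} \left(- \frac{16}{-16}\right) = 43 \cdot 3 \left(- \frac{1}{21}\right) \left(\left(-16\right) \left(- \frac{1}{16}\right)\right) = 43 \left(- \frac{1}{7}\right) 1 = \left(- \frac{43}{7}\right) 1 = - \frac{43}{7}$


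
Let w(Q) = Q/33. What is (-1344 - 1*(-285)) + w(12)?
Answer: -11645/11 ≈ -1058.6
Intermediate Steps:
w(Q) = Q/33 (w(Q) = Q*(1/33) = Q/33)
(-1344 - 1*(-285)) + w(12) = (-1344 - 1*(-285)) + (1/33)*12 = (-1344 + 285) + 4/11 = -1059 + 4/11 = -11645/11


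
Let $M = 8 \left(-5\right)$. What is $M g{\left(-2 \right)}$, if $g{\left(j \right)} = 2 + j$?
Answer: $0$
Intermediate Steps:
$M = -40$
$M g{\left(-2 \right)} = - 40 \left(2 - 2\right) = \left(-40\right) 0 = 0$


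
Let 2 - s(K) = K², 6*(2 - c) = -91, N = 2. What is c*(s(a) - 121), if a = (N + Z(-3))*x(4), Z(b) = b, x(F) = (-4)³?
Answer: -144715/2 ≈ -72358.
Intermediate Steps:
x(F) = -64
c = 103/6 (c = 2 - ⅙*(-91) = 2 + 91/6 = 103/6 ≈ 17.167)
a = 64 (a = (2 - 3)*(-64) = -1*(-64) = 64)
s(K) = 2 - K²
c*(s(a) - 121) = 103*((2 - 1*64²) - 121)/6 = 103*((2 - 1*4096) - 121)/6 = 103*((2 - 4096) - 121)/6 = 103*(-4094 - 121)/6 = (103/6)*(-4215) = -144715/2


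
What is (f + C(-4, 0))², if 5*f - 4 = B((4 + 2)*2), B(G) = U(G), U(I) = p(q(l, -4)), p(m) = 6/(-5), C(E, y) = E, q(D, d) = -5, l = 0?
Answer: 7396/625 ≈ 11.834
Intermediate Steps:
p(m) = -6/5 (p(m) = 6*(-⅕) = -6/5)
U(I) = -6/5
B(G) = -6/5
f = 14/25 (f = ⅘ + (⅕)*(-6/5) = ⅘ - 6/25 = 14/25 ≈ 0.56000)
(f + C(-4, 0))² = (14/25 - 4)² = (-86/25)² = 7396/625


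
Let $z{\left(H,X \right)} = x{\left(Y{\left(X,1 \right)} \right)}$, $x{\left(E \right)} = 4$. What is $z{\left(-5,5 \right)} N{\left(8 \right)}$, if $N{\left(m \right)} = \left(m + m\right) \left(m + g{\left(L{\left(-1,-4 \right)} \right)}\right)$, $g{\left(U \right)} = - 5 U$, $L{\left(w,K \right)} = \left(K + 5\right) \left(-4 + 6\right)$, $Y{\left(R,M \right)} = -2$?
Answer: $-128$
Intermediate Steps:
$L{\left(w,K \right)} = 10 + 2 K$ ($L{\left(w,K \right)} = \left(5 + K\right) 2 = 10 + 2 K$)
$N{\left(m \right)} = 2 m \left(-10 + m\right)$ ($N{\left(m \right)} = \left(m + m\right) \left(m - 5 \left(10 + 2 \left(-4\right)\right)\right) = 2 m \left(m - 5 \left(10 - 8\right)\right) = 2 m \left(m - 10\right) = 2 m \left(-10 + m\right)$)
$z{\left(H,X \right)} = 4$
$z{\left(-5,5 \right)} N{\left(8 \right)} = 4 \cdot 2 \cdot 8 \left(-10 + 8\right) = 4 \cdot 2 \cdot 8 \left(-2\right) = 4 \left(-32\right) = -128$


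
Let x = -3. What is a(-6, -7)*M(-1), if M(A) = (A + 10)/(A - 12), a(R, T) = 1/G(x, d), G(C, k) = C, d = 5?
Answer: 3/13 ≈ 0.23077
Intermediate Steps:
a(R, T) = -⅓ (a(R, T) = 1/(-3) = -⅓)
M(A) = (10 + A)/(-12 + A)
a(-6, -7)*M(-1) = -(10 - 1)/(3*(-12 - 1)) = -9/(3*(-13)) = -(-1)*9/39 = -⅓*(-9/13) = 3/13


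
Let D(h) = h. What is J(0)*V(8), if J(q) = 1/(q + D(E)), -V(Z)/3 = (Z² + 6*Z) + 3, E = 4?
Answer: -345/4 ≈ -86.250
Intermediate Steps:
V(Z) = -9 - 18*Z - 3*Z² (V(Z) = -3*((Z² + 6*Z) + 3) = -3*(3 + Z² + 6*Z) = -9 - 18*Z - 3*Z²)
J(q) = 1/(4 + q) (J(q) = 1/(q + 4) = 1/(4 + q))
J(0)*V(8) = (-9 - 18*8 - 3*8²)/(4 + 0) = (-9 - 144 - 3*64)/4 = (-9 - 144 - 192)/4 = (¼)*(-345) = -345/4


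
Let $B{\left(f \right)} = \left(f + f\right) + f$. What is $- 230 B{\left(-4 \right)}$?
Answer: $2760$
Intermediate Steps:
$B{\left(f \right)} = 3 f$ ($B{\left(f \right)} = 2 f + f = 3 f$)
$- 230 B{\left(-4 \right)} = - 230 \cdot 3 \left(-4\right) = \left(-230\right) \left(-12\right) = 2760$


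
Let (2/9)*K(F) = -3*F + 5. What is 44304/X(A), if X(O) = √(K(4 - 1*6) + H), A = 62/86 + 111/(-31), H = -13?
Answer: 44304*√146/73 ≈ 7333.3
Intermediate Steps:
K(F) = 45/2 - 27*F/2 (K(F) = 9*(-3*F + 5)/2 = 9*(5 - 3*F)/2 = 45/2 - 27*F/2)
A = -3812/1333 (A = 62*(1/86) + 111*(-1/31) = 31/43 - 111/31 = -3812/1333 ≈ -2.8597)
X(O) = √146/2 (X(O) = √((45/2 - 27*(4 - 1*6)/2) - 13) = √((45/2 - 27*(4 - 6)/2) - 13) = √((45/2 - 27/2*(-2)) - 13) = √((45/2 + 27) - 13) = √(99/2 - 13) = √(73/2) = √146/2)
44304/X(A) = 44304/((√146/2)) = 44304*(√146/73) = 44304*√146/73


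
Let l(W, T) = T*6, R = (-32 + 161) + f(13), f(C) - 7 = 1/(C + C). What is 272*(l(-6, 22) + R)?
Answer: 947784/13 ≈ 72907.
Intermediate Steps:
f(C) = 7 + 1/(2*C) (f(C) = 7 + 1/(C + C) = 7 + 1/(2*C))
R = 3537/26 (R = (-32 + 161) + (7 + (½)/13) = 129 + (7 + (½)*(1/13)) = 129 + (7 + 1/26) = 129 + 183/26 = 3537/26 ≈ 136.04)
l(W, T) = 6*T
272*(l(-6, 22) + R) = 272*(6*22 + 3537/26) = 272*(132 + 3537/26) = 272*(6969/26) = 947784/13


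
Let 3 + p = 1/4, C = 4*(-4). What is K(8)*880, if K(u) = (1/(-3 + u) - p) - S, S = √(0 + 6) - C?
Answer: -11484 - 880*√6 ≈ -13640.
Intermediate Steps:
C = -16
p = -11/4 (p = -3 + 1/4 = -3 + ¼ = -11/4 ≈ -2.7500)
S = 16 + √6 (S = √(0 + 6) - 1*(-16) = √6 + 16 = 16 + √6 ≈ 18.449)
K(u) = -53/4 + 1/(-3 + u) - √6 (K(u) = (1/(-3 + u) - 1*(-11/4)) - (16 + √6) = (1/(-3 + u) + 11/4) + (-16 - √6) = (11/4 + 1/(-3 + u)) + (-16 - √6) = -53/4 + 1/(-3 + u) - √6)
K(8)*880 = ((163 - 53*8 + 12*√6 - 4*8*√6)/(4*(-3 + 8)))*880 = ((¼)*(163 - 424 + 12*√6 - 32*√6)/5)*880 = ((¼)*(⅕)*(-261 - 20*√6))*880 = (-261/20 - √6)*880 = -11484 - 880*√6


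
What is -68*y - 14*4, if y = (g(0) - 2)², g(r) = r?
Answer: -328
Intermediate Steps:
y = 4 (y = (0 - 2)² = (-2)² = 4)
-68*y - 14*4 = -68*4 - 14*4 = -272 - 56 = -328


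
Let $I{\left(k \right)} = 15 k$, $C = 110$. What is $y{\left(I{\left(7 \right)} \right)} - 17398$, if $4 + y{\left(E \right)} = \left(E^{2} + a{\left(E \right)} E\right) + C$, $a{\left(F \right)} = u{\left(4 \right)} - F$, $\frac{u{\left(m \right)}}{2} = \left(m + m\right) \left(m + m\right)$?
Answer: $-3852$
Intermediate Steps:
$u{\left(m \right)} = 8 m^{2}$ ($u{\left(m \right)} = 2 \left(m + m\right) \left(m + m\right) = 2 \cdot 2 m 2 m = 2 \cdot 4 m^{2} = 8 m^{2}$)
$a{\left(F \right)} = 128 - F$ ($a{\left(F \right)} = 8 \cdot 4^{2} - F = 8 \cdot 16 - F = 128 - F$)
$y{\left(E \right)} = 106 + E^{2} + E \left(128 - E\right)$ ($y{\left(E \right)} = -4 + \left(\left(E^{2} + \left(128 - E\right) E\right) + 110\right) = -4 + \left(\left(E^{2} + E \left(128 - E\right)\right) + 110\right) = -4 + \left(110 + E^{2} + E \left(128 - E\right)\right) = 106 + E^{2} + E \left(128 - E\right)$)
$y{\left(I{\left(7 \right)} \right)} - 17398 = \left(106 + 128 \cdot 15 \cdot 7\right) - 17398 = \left(106 + 128 \cdot 105\right) - 17398 = \left(106 + 13440\right) - 17398 = 13546 - 17398 = -3852$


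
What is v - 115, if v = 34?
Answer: -81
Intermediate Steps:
v - 115 = 34 - 115 = -81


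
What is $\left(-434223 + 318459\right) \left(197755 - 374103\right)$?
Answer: $20414749872$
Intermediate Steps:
$\left(-434223 + 318459\right) \left(197755 - 374103\right) = \left(-115764\right) \left(-176348\right) = 20414749872$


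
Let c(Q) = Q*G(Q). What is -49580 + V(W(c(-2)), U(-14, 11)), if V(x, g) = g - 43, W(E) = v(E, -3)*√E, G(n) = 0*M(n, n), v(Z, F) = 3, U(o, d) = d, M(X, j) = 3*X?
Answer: -49612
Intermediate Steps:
G(n) = 0 (G(n) = 0*(3*n) = 0)
c(Q) = 0 (c(Q) = Q*0 = 0)
W(E) = 3*√E
V(x, g) = -43 + g
-49580 + V(W(c(-2)), U(-14, 11)) = -49580 + (-43 + 11) = -49580 - 32 = -49612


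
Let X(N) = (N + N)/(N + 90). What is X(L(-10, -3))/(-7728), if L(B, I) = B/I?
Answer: -1/108192 ≈ -9.2428e-6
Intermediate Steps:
X(N) = 2*N/(90 + N) (X(N) = (2*N)/(90 + N) = 2*N/(90 + N))
X(L(-10, -3))/(-7728) = (2*(-10/(-3))/(90 - 10/(-3)))/(-7728) = (2*(-10*(-1/3))/(90 - 10*(-1/3)))*(-1/7728) = (2*(10/3)/(90 + 10/3))*(-1/7728) = (2*(10/3)/(280/3))*(-1/7728) = (2*(10/3)*(3/280))*(-1/7728) = (1/14)*(-1/7728) = -1/108192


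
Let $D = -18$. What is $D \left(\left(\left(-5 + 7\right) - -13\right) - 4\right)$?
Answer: $-198$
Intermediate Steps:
$D \left(\left(\left(-5 + 7\right) - -13\right) - 4\right) = - 18 \left(\left(\left(-5 + 7\right) - -13\right) - 4\right) = - 18 \left(\left(2 + 13\right) - 4\right) = - 18 \left(15 - 4\right) = \left(-18\right) 11 = -198$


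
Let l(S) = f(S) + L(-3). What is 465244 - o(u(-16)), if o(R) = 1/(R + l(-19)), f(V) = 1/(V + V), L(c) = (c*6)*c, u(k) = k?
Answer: 671347054/1443 ≈ 4.6524e+5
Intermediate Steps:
L(c) = 6*c**2 (L(c) = (6*c)*c = 6*c**2)
f(V) = 1/(2*V)
l(S) = 54 + 1/(2*S) (l(S) = 1/(2*S) + 6*(-3)**2 = 1/(2*S) + 6*9 = 1/(2*S) + 54 = 54 + 1/(2*S))
o(R) = 1/(2051/38 + R) (o(R) = 1/(R + (54 + (1/2)/(-19))) = 1/(R + (54 + (1/2)*(-1/19))) = 1/(R + (54 - 1/38)) = 1/(R + 2051/38) = 1/(2051/38 + R))
465244 - o(u(-16)) = 465244 - 38/(2051 + 38*(-16)) = 465244 - 38/(2051 - 608) = 465244 - 38/1443 = 671347054/1443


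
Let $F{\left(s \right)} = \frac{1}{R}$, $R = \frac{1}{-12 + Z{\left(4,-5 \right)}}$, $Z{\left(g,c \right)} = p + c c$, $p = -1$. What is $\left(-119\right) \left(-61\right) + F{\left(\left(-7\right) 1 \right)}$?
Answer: $7271$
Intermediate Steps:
$Z{\left(g,c \right)} = -1 + c^{2}$ ($Z{\left(g,c \right)} = -1 + c c = -1 + c^{2}$)
$R = \frac{1}{12}$ ($R = \frac{1}{-12 - \left(1 - \left(-5\right)^{2}\right)} = \frac{1}{-12 + \left(-1 + 25\right)} = \frac{1}{-12 + 24} = \frac{1}{12} \approx 0.083333$)
$F{\left(s \right)} = 12$ ($F{\left(s \right)} = \frac{1}{\frac{1}{12}} = 12$)
$\left(-119\right) \left(-61\right) + F{\left(\left(-7\right) 1 \right)} = \left(-119\right) \left(-61\right) + 12 = 7259 + 12 = 7271$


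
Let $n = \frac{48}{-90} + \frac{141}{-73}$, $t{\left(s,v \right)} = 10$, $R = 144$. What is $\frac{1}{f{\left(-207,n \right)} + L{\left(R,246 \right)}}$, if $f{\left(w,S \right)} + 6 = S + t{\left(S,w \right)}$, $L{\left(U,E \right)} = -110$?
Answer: $- \frac{1095}{118769} \approx -0.0092196$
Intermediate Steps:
$n = - \frac{2699}{1095}$ ($n = 48 \left(- \frac{1}{90}\right) + 141 \left(- \frac{1}{73}\right) = - \frac{8}{15} - \frac{141}{73} = - \frac{2699}{1095} \approx -2.4648$)
$f{\left(w,S \right)} = 4 + S$ ($f{\left(w,S \right)} = -6 + \left(S + 10\right) = -6 + \left(10 + S\right) = 4 + S$)
$\frac{1}{f{\left(-207,n \right)} + L{\left(R,246 \right)}} = \frac{1}{\left(4 - \frac{2699}{1095}\right) - 110} = \frac{1}{\frac{1681}{1095} - 110} = \frac{1}{- \frac{118769}{1095}} = - \frac{1095}{118769}$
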